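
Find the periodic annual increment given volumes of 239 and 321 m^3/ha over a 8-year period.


PAI = (V2 - V1) / period = (321 - 239) / 8 = 82 / 8 = 10.25 m^3/ha/yr

10.25 m^3/ha/yr


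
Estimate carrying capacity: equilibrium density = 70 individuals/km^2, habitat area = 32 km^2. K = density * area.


K = 70 * 32 = 2240 individuals

2240 individuals


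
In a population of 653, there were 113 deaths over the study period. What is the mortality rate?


Mortality rate = 113 / 653 = 0.173047 ≈ 0.1730

0.1730


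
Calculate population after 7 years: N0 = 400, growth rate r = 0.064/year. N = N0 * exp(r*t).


r*t = 0.064 * 7 = 0.448
exp(0.448) = 1.56518
N = 400 * 1.56518 = 626.072 ≈ 626

626


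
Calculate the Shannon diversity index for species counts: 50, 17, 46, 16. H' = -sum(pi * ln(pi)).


Total N = 50 + 17 + 46 + 16 = 129
Per-species terms:
  p = 50/129 = 0.387597; ln(p) = -0.947789; p*ln(p) = 0.387597 * (-0.947789) = -0.367360
  p = 17/129 = 0.131783; ln(p) = -2.026599; p*ln(p) = 0.131783 * (-2.026599) = -0.267071
  p = 46/129 = 0.356589; ln(p) = -1.031171; p*ln(p) = 0.356589 * (-1.031171) = -0.367704
  p = 16/129 = 0.124031; ln(p) = -2.087224; p*ln(p) = 0.124031 * (-2.087224) = -0.258880
sum(p*ln(p)) = (-0.367360) + (-0.267071) + (-0.367704) + (-0.258880) = -1.261015
H' = -(-1.261015) = 1.261015 ≈ 1.2610

1.2610


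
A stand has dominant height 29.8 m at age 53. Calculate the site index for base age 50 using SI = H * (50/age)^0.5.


50/53 = 0.943396
(0.943396)^0.5 = 0.971286
SI = 29.8 * 0.971286 = 28.9443 ≈ 28.9 m

28.9 m


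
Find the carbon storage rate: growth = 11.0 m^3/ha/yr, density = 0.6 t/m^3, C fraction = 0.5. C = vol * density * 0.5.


C = 11.0 * 0.6 * 0.5 = 3.30 t C/ha/yr

3.30 t C/ha/yr


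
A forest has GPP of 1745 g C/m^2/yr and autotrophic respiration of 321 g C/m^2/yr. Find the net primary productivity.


NPP = GPP - Ra = 1745 - 321 = 1424 g C/m^2/yr

1424 g C/m^2/yr


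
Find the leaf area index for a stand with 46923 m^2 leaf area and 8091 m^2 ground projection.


LAI = 46923 / 8091 = 5.7994 ≈ 5.80

5.80


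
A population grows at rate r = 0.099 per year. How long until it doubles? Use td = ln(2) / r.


td = ln(2) / 0.099 = 0.693147 / 0.099 = 7.00148 ≈ 7.0 years

7.0 years


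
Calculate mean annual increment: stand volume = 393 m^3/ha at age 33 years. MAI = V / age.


MAI = 393 / 33 = 11.9091 ≈ 11.91 m^3/ha/yr

11.91 m^3/ha/yr


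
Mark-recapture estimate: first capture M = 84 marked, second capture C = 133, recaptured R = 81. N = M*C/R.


N = M * C / R = 84 * 133 / 81 = 11172 / 81 = 137.93 ≈ 138

138 individuals


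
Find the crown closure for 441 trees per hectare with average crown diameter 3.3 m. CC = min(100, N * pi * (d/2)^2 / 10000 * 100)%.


(d/2)^2 = (3.3/2)^2 = 1.65^2 = 2.7225
Crown area = 3.141593 * 2.7225 = 8.55299 m^2
N * area / 10000 * 100 = 441 * 8.55299 / 10000 * 100 = 37.7187
CC = min(100, 37.7187) = 37.7187 ≈ 37.7%

37.7%


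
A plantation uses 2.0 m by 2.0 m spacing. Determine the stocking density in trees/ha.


N = 10000 / 2.0^2 = 10000 / 4 = 2500.00 ≈ 2500 trees/ha

2500 trees/ha


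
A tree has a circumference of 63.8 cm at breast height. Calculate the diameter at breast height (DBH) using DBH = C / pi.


DBH = C / pi = 63.8 / 3.141593 = 20.3082 ≈ 20.31 cm

20.31 cm


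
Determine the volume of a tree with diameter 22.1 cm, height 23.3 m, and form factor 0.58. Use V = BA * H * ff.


(D/200)^2 = (22.1/200)^2 = 0.1105^2 = 0.01221025
BA = 3.141593 * 0.01221025 = 0.0383596 m^2
V = 0.0383596 * 23.3 * 0.58 = 0.518392 ≈ 0.518 m^3

0.518 m^3


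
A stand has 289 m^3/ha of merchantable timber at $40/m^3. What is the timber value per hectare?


Value = 289 * 40 = $11560/ha

$11560/ha


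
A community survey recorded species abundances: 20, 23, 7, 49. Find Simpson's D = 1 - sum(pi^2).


Total N = 20 + 23 + 7 + 49 = 99
Per-species terms:
  p = 20/99 = 0.202020; p^2 = 0.202020^2 = 0.040812
  p = 23/99 = 0.232323; p^2 = 0.232323^2 = 0.053974
  p = 7/99 = 0.070707; p^2 = 0.070707^2 = 0.004999
  p = 49/99 = 0.494949; p^2 = 0.494949^2 = 0.244975
sum(p^2) = 0.040812 + 0.053974 + 0.004999 + 0.244975 = 0.344760
D = 1 - 0.344760 = 0.655240 ≈ 0.6552

0.6552


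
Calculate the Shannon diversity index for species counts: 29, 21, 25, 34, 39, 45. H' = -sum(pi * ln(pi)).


Total N = 29 + 21 + 25 + 34 + 39 + 45 = 193
Per-species terms:
  p = 29/193 = 0.150259; ln(p) = -1.895395; p*ln(p) = 0.150259 * (-1.895395) = -0.284800
  p = 21/193 = 0.108808; ln(p) = -2.218170; p*ln(p) = 0.108808 * (-2.218170) = -0.241355
  p = 25/193 = 0.129534; ln(p) = -2.043812; p*ln(p) = 0.129534 * (-2.043812) = -0.264743
  p = 34/193 = 0.176166; ln(p) = -1.736329; p*ln(p) = 0.176166 * (-1.736329) = -0.305882
  p = 39/193 = 0.202073; ln(p) = -1.599126; p*ln(p) = 0.202073 * (-1.599126) = -0.323140
  p = 45/193 = 0.233161; ln(p) = -1.456026; p*ln(p) = 0.233161 * (-1.456026) = -0.339488
sum(p*ln(p)) = (-0.284800) + (-0.241355) + (-0.264743) + (-0.305882) + (-0.323140) + (-0.339488) = -1.759408
H' = -(-1.759408) = 1.759408 ≈ 1.7594

1.7594


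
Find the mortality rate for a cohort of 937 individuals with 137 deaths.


Mortality rate = 137 / 937 = 0.146211 ≈ 0.1462

0.1462


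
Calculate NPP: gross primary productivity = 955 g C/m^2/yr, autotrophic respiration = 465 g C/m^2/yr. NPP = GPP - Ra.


NPP = GPP - Ra = 955 - 465 = 490 g C/m^2/yr

490 g C/m^2/yr


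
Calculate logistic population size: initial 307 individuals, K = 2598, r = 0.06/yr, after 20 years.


(K - N0)/N0 = (2598 - 307)/307 = 2291/307 = 7.46254
r*t = 0.06 * 20 = 1.2; exp(-1.2) = 0.301194
7.46254 * 0.301194 = 2.24767
1 + 2.24767 = 3.24767
N = 2598 / 3.24767 = 799.958 ≈ 800

800


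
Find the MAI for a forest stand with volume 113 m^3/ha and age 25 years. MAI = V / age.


MAI = 113 / 25 = 4.52 m^3/ha/yr

4.52 m^3/ha/yr


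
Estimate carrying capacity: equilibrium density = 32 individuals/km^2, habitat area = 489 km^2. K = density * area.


K = 32 * 489 = 15648 individuals

15648 individuals


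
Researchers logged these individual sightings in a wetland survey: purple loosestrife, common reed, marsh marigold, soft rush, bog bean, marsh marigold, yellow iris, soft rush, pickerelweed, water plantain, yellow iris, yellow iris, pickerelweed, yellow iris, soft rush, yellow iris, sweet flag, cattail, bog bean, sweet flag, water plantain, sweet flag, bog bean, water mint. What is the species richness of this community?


Total individuals logged = 24
Distinct species (count of individuals): purple loosestrife (1), common reed (1), marsh marigold (2), soft rush (3), bog bean (3), yellow iris (5), pickerelweed (2), water plantain (2), sweet flag (3), cattail (1), water mint (1)
Species richness = number of distinct species = 11

11


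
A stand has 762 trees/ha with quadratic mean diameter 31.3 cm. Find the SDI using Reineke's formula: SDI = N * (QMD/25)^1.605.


QMD/25 = 31.3/25 = 1.252
(1.252)^1.605 = exp(1.605 * ln(1.252)) = exp(1.605 * 0.224742) = exp(0.360711) = 1.43435
SDI = 762 * 1.43435 = 1092.97 ≈ 1093

1093


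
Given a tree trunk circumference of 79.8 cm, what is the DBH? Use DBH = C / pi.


DBH = C / pi = 79.8 / 3.141593 = 25.4011 ≈ 25.40 cm

25.40 cm


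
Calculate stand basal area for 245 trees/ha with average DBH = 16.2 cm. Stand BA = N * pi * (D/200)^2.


(D/200)^2 = (16.2/200)^2 = 0.081^2 = 0.006561
Individual BA = 3.141593 * 0.006561 = 0.0206120 m^2
Stand BA = 245 * 0.0206120 = 5.04994 ≈ 5.05 m^2/ha

5.05 m^2/ha


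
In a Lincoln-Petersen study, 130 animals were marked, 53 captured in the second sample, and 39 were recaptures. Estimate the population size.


N = M * C / R = 130 * 53 / 39 = 6890 / 39 = 176.67 ≈ 177

177 individuals


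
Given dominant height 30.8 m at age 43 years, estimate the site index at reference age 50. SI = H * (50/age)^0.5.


50/43 = 1.16279
(1.16279)^0.5 = 1.07833
SI = 30.8 * 1.07833 = 33.2126 ≈ 33.2 m

33.2 m


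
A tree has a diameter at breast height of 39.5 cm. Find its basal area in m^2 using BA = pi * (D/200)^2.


D/200 = 39.5/200 = 0.1975 m
(D/200)^2 = 0.1975^2 = 0.03900625
BA = 3.141593 * 0.03900625 = 0.122542 ≈ 0.1225 m^2

0.1225 m^2


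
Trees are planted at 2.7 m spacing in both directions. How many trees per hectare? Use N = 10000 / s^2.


N = 10000 / 2.7^2 = 10000 / 7.29 = 1371.74 ≈ 1372 trees/ha

1372 trees/ha


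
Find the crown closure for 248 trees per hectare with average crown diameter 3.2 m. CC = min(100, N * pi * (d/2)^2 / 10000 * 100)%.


(d/2)^2 = (3.2/2)^2 = 1.6^2 = 2.56
Crown area = 3.141593 * 2.56 = 8.04248 m^2
N * area / 10000 * 100 = 248 * 8.04248 / 10000 * 100 = 19.9454
CC = min(100, 19.9454) = 19.9454 ≈ 19.9%

19.9%


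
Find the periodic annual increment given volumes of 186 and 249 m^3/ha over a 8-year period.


PAI = (V2 - V1) / period = (249 - 186) / 8 = 63 / 8 = 7.8750 ≈ 7.88 m^3/ha/yr

7.88 m^3/ha/yr


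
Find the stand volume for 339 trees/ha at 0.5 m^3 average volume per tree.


V_stand = 339 * 0.5 = 169.5 m^3/ha

169.5 m^3/ha


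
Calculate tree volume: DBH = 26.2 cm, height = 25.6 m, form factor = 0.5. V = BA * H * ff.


(D/200)^2 = (26.2/200)^2 = 0.131^2 = 0.017161
BA = 3.141593 * 0.017161 = 0.0539129 m^2
V = 0.0539129 * 25.6 * 0.5 = 0.690085 ≈ 0.690 m^3

0.690 m^3


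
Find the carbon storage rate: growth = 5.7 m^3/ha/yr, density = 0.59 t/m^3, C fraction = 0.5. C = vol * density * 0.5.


C = 5.7 * 0.59 * 0.5 = 1.6815 ≈ 1.68 t C/ha/yr

1.68 t C/ha/yr


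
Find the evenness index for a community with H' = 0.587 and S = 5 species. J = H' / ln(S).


ln(5) = 1.60944
J = H' / ln(S) = 0.587 / 1.60944 = 0.364723 ≈ 0.3647

0.3647


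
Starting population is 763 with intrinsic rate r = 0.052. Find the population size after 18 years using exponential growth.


r*t = 0.052 * 18 = 0.936
exp(0.936) = 2.54976
N = 763 * 2.54976 = 1945.47 ≈ 1945

1945


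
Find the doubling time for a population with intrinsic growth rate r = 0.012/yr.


td = ln(2) / 0.012 = 0.693147 / 0.012 = 57.7623 ≈ 57.8 years

57.8 years


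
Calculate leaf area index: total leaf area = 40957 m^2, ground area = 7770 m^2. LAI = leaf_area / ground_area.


LAI = 40957 / 7770 = 5.2712 ≈ 5.27

5.27


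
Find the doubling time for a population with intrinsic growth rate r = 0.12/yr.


td = ln(2) / 0.12 = 0.693147 / 0.12 = 5.77623 ≈ 5.8 years

5.8 years


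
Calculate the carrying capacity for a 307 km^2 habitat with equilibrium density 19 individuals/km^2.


K = 19 * 307 = 5833 individuals

5833 individuals


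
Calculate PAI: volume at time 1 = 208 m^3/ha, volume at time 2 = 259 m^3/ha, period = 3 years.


PAI = (V2 - V1) / period = (259 - 208) / 3 = 51 / 3 = 17.00 m^3/ha/yr

17.00 m^3/ha/yr


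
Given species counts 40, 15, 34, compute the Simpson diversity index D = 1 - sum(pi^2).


Total N = 40 + 15 + 34 = 89
Per-species terms:
  p = 40/89 = 0.449438; p^2 = 0.449438^2 = 0.201995
  p = 15/89 = 0.168539; p^2 = 0.168539^2 = 0.028405
  p = 34/89 = 0.382022; p^2 = 0.382022^2 = 0.145941
sum(p^2) = 0.201995 + 0.028405 + 0.145941 = 0.376341
D = 1 - 0.376341 = 0.623659 ≈ 0.6237

0.6237


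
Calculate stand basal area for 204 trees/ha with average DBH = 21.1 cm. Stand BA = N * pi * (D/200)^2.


(D/200)^2 = (21.1/200)^2 = 0.1055^2 = 0.01113025
Individual BA = 3.141593 * 0.01113025 = 0.0349667 m^2
Stand BA = 204 * 0.0349667 = 7.13321 ≈ 7.13 m^2/ha

7.13 m^2/ha


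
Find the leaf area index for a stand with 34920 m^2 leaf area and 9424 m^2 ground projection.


LAI = 34920 / 9424 = 3.7054 ≈ 3.71

3.71


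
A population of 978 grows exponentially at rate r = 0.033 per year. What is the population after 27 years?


r*t = 0.033 * 27 = 0.891
exp(0.891) = 2.43757
N = 978 * 2.43757 = 2383.94 ≈ 2384

2384


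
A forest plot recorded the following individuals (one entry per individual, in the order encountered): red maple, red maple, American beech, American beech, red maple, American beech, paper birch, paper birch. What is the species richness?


Total individuals logged = 8
Distinct species (count of individuals): red maple (3), American beech (3), paper birch (2)
Species richness = number of distinct species = 3

3


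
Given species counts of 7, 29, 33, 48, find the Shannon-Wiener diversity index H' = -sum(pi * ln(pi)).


Total N = 7 + 29 + 33 + 48 = 117
Per-species terms:
  p = 7/117 = 0.059829; ln(p) = -2.816265; p*ln(p) = 0.059829 * (-2.816265) = -0.168494
  p = 29/117 = 0.247863; ln(p) = -1.394879; p*ln(p) = 0.247863 * (-1.394879) = -0.345739
  p = 33/117 = 0.282051; ln(p) = -1.265667; p*ln(p) = 0.282051 * (-1.265667) = -0.356983
  p = 48/117 = 0.410256; ln(p) = -0.890974; p*ln(p) = 0.410256 * (-0.890974) = -0.365527
sum(p*ln(p)) = (-0.168494) + (-0.345739) + (-0.356983) + (-0.365527) = -1.236743
H' = -(-1.236743) = 1.236743 ≈ 1.2367

1.2367


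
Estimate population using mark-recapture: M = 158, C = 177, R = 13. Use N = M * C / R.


N = M * C / R = 158 * 177 / 13 = 27966 / 13 = 2151.23 ≈ 2151

2151 individuals


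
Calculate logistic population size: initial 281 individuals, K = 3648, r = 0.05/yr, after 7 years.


(K - N0)/N0 = (3648 - 281)/281 = 3367/281 = 11.9822
r*t = 0.05 * 7 = 0.35; exp(-0.35) = 0.704688
11.9822 * 0.704688 = 8.44371
1 + 8.44371 = 9.44371
N = 3648 / 9.44371 = 386.289 ≈ 386

386


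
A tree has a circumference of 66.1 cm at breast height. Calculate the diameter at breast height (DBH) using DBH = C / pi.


DBH = C / pi = 66.1 / 3.141593 = 21.0403 ≈ 21.04 cm

21.04 cm


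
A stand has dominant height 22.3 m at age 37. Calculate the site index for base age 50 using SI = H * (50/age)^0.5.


50/37 = 1.35135
(1.35135)^0.5 = 1.16248
SI = 22.3 * 1.16248 = 25.9233 ≈ 25.9 m

25.9 m


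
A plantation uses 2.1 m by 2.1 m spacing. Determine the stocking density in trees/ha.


N = 10000 / 2.1^2 = 10000 / 4.41 = 2267.57 ≈ 2268 trees/ha

2268 trees/ha


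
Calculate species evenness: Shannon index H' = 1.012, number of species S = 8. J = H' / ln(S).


ln(8) = 2.07944
J = H' / ln(S) = 1.012 / 2.07944 = 0.486669 ≈ 0.4867

0.4867


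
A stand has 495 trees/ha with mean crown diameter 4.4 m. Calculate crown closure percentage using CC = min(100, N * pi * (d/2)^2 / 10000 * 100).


(d/2)^2 = (4.4/2)^2 = 2.2^2 = 4.84
Crown area = 3.141593 * 4.84 = 15.2053 m^2
N * area / 10000 * 100 = 495 * 15.2053 / 10000 * 100 = 75.2662
CC = min(100, 75.2662) = 75.2662 ≈ 75.3%

75.3%


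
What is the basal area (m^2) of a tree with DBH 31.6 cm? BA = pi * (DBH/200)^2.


D/200 = 31.6/200 = 0.158 m
(D/200)^2 = 0.158^2 = 0.024964
BA = 3.141593 * 0.024964 = 0.0784267 ≈ 0.0784 m^2

0.0784 m^2


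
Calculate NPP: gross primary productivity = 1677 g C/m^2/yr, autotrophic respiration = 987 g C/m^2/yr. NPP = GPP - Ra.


NPP = GPP - Ra = 1677 - 987 = 690 g C/m^2/yr

690 g C/m^2/yr


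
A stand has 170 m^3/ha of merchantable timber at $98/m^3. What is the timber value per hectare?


Value = 170 * 98 = $16660/ha

$16660/ha


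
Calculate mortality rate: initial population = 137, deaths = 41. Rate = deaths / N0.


Mortality rate = 41 / 137 = 0.299270 ≈ 0.2993

0.2993


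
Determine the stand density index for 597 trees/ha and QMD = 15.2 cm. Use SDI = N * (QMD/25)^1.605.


QMD/25 = 15.2/25 = 0.608
(0.608)^1.605 = exp(1.605 * ln(0.608)) = exp(1.605 * (-0.497580)) = exp(-0.798616) = 0.449951
SDI = 597 * 0.449951 = 268.621 ≈ 269

269


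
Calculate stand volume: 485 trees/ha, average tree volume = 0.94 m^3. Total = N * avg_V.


V_stand = 485 * 0.94 = 455.9 m^3/ha

455.9 m^3/ha


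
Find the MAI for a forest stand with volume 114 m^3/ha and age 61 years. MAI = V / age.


MAI = 114 / 61 = 1.8689 ≈ 1.87 m^3/ha/yr

1.87 m^3/ha/yr


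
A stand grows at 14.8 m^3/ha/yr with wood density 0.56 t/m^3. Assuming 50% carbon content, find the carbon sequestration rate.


C = 14.8 * 0.56 * 0.5 = 4.144 ≈ 4.14 t C/ha/yr

4.14 t C/ha/yr


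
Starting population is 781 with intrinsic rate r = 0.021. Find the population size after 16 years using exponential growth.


r*t = 0.021 * 16 = 0.336
exp(0.336) = 1.39934
N = 781 * 1.39934 = 1092.88 ≈ 1093

1093


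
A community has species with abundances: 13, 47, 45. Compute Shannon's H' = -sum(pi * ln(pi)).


Total N = 13 + 47 + 45 = 105
Per-species terms:
  p = 13/105 = 0.123810; ln(p) = -2.089007; p*ln(p) = 0.123810 * (-2.089007) = -0.258640
  p = 47/105 = 0.447619; ln(p) = -0.803813; p*ln(p) = 0.447619 * (-0.803813) = -0.359802
  p = 45/105 = 0.428571; ln(p) = -0.847299; p*ln(p) = 0.428571 * (-0.847299) = -0.363128
sum(p*ln(p)) = (-0.258640) + (-0.359802) + (-0.363128) = -0.981570
H' = -(-0.981570) = 0.981570 ≈ 0.9816

0.9816


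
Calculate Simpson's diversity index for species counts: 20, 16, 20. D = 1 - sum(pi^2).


Total N = 20 + 16 + 20 = 56
Per-species terms:
  p = 20/56 = 0.357143; p^2 = 0.357143^2 = 0.127551
  p = 16/56 = 0.285714; p^2 = 0.285714^2 = 0.081632
  p = 20/56 = 0.357143; p^2 = 0.357143^2 = 0.127551
sum(p^2) = 0.127551 + 0.081632 + 0.127551 = 0.336734
D = 1 - 0.336734 = 0.663266 ≈ 0.6633

0.6633


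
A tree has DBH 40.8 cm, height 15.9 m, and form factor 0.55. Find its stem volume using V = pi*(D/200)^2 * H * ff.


(D/200)^2 = (40.8/200)^2 = 0.204^2 = 0.041616
BA = 3.141593 * 0.041616 = 0.130741 m^2
V = 0.130741 * 15.9 * 0.55 = 1.14333 ≈ 1.143 m^3

1.143 m^3


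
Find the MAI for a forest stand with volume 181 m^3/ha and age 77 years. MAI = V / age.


MAI = 181 / 77 = 2.3506 ≈ 2.35 m^3/ha/yr

2.35 m^3/ha/yr


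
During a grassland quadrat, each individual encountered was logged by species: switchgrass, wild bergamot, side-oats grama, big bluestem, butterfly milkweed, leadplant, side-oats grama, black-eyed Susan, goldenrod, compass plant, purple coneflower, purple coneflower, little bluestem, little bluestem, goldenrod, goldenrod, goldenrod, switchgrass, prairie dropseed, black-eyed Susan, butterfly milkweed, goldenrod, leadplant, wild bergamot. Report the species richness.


Total individuals logged = 24
Distinct species (count of individuals): switchgrass (2), wild bergamot (2), side-oats grama (2), big bluestem (1), butterfly milkweed (2), leadplant (2), black-eyed Susan (2), goldenrod (5), compass plant (1), purple coneflower (2), little bluestem (2), prairie dropseed (1)
Species richness = number of distinct species = 12

12


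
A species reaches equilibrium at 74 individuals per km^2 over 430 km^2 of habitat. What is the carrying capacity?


K = 74 * 430 = 31820 individuals

31820 individuals


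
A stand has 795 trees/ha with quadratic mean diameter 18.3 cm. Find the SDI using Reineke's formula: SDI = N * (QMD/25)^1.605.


QMD/25 = 18.3/25 = 0.732
(0.732)^1.605 = exp(1.605 * ln(0.732)) = exp(1.605 * (-0.311975)) = exp(-0.500720) = 0.606094
SDI = 795 * 0.606094 = 481.845 ≈ 482

482


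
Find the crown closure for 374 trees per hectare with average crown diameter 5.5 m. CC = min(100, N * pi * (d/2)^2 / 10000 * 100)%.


(d/2)^2 = (5.5/2)^2 = 2.75^2 = 7.5625
Crown area = 3.141593 * 7.5625 = 23.7583 m^2
N * area / 10000 * 100 = 374 * 23.7583 / 10000 * 100 = 88.8560
CC = min(100, 88.8560) = 88.8560 ≈ 88.9%

88.9%


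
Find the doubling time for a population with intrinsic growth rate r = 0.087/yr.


td = ln(2) / 0.087 = 0.693147 / 0.087 = 7.96721 ≈ 8.0 years

8.0 years


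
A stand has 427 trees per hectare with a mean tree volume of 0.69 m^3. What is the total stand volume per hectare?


V_stand = 427 * 0.69 = 294.63 ≈ 294.6 m^3/ha

294.6 m^3/ha


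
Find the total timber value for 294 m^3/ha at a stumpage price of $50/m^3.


Value = 294 * 50 = $14700/ha

$14700/ha


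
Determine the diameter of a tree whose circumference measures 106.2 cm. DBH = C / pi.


DBH = C / pi = 106.2 / 3.141593 = 33.8045 ≈ 33.80 cm

33.80 cm


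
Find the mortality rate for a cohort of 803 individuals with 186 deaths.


Mortality rate = 186 / 803 = 0.231631 ≈ 0.2316

0.2316


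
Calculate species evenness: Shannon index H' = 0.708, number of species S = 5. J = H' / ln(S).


ln(5) = 1.60944
J = H' / ln(S) = 0.708 / 1.60944 = 0.439905 ≈ 0.4399

0.4399


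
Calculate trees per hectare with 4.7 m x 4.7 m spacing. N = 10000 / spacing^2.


N = 10000 / 4.7^2 = 10000 / 22.09 = 452.694 ≈ 453 trees/ha

453 trees/ha


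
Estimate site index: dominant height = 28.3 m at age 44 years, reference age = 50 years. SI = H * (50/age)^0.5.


50/44 = 1.13636
(1.13636)^0.5 = 1.06600
SI = 28.3 * 1.06600 = 30.1678 ≈ 30.2 m

30.2 m


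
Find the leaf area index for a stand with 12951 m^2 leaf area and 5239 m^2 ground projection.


LAI = 12951 / 5239 = 2.4720 ≈ 2.47

2.47


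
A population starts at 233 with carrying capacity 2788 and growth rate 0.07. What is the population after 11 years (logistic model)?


(K - N0)/N0 = (2788 - 233)/233 = 2555/233 = 10.9657
r*t = 0.07 * 11 = 0.77; exp(-0.77) = 0.463013
10.9657 * 0.463013 = 5.07726
1 + 5.07726 = 6.07726
N = 2788 / 6.07726 = 458.759 ≈ 459

459


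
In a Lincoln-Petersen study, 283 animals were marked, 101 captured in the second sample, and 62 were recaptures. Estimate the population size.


N = M * C / R = 283 * 101 / 62 = 28583 / 62 = 461.02 ≈ 461

461 individuals


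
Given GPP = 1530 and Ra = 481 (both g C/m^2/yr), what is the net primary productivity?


NPP = GPP - Ra = 1530 - 481 = 1049 g C/m^2/yr

1049 g C/m^2/yr


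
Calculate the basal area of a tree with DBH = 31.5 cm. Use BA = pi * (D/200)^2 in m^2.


D/200 = 31.5/200 = 0.1575 m
(D/200)^2 = 0.1575^2 = 0.02480625
BA = 3.141593 * 0.02480625 = 0.0779311 ≈ 0.0779 m^2

0.0779 m^2


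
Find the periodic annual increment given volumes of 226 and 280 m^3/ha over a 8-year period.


PAI = (V2 - V1) / period = (280 - 226) / 8 = 54 / 8 = 6.75 m^3/ha/yr

6.75 m^3/ha/yr


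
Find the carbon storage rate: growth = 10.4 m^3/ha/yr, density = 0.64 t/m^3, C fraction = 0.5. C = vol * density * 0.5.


C = 10.4 * 0.64 * 0.5 = 3.328 ≈ 3.33 t C/ha/yr

3.33 t C/ha/yr


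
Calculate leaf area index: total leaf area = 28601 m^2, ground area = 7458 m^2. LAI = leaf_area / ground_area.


LAI = 28601 / 7458 = 3.8349 ≈ 3.83

3.83


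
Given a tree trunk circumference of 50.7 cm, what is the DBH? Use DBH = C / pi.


DBH = C / pi = 50.7 / 3.141593 = 16.1383 ≈ 16.14 cm

16.14 cm


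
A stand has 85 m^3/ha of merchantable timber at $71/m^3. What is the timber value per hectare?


Value = 85 * 71 = $6035/ha

$6035/ha


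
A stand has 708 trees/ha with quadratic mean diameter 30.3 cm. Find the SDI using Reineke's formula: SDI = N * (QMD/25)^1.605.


QMD/25 = 30.3/25 = 1.212
(1.212)^1.605 = exp(1.605 * ln(1.212)) = exp(1.605 * 0.192272) = exp(0.308597) = 1.36151
SDI = 708 * 1.36151 = 963.949 ≈ 964

964


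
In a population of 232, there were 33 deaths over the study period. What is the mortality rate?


Mortality rate = 33 / 232 = 0.142241 ≈ 0.1422

0.1422


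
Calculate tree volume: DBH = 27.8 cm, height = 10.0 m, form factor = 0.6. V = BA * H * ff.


(D/200)^2 = (27.8/200)^2 = 0.139^2 = 0.019321
BA = 3.141593 * 0.019321 = 0.0606987 m^2
V = 0.0606987 * 10.0 * 0.6 = 0.364192 ≈ 0.364 m^3

0.364 m^3


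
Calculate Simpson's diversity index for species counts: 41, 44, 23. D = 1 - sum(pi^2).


Total N = 41 + 44 + 23 = 108
Per-species terms:
  p = 41/108 = 0.379630; p^2 = 0.379630^2 = 0.144119
  p = 44/108 = 0.407407; p^2 = 0.407407^2 = 0.165980
  p = 23/108 = 0.212963; p^2 = 0.212963^2 = 0.045353
sum(p^2) = 0.144119 + 0.165980 + 0.045353 = 0.355452
D = 1 - 0.355452 = 0.644548 ≈ 0.6445

0.6445


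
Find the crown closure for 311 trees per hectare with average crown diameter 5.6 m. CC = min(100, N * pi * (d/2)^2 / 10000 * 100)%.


(d/2)^2 = (5.6/2)^2 = 2.8^2 = 7.84
Crown area = 3.141593 * 7.84 = 24.6301 m^2
N * area / 10000 * 100 = 311 * 24.6301 / 10000 * 100 = 76.5996
CC = min(100, 76.5996) = 76.5996 ≈ 76.6%

76.6%


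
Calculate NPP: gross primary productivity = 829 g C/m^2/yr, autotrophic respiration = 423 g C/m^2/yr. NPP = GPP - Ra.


NPP = GPP - Ra = 829 - 423 = 406 g C/m^2/yr

406 g C/m^2/yr


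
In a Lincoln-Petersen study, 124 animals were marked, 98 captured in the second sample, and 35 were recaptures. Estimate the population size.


N = M * C / R = 124 * 98 / 35 = 12152 / 35 = 347.20 ≈ 347

347 individuals


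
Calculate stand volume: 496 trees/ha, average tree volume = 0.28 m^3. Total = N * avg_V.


V_stand = 496 * 0.28 = 138.88 ≈ 138.9 m^3/ha

138.9 m^3/ha


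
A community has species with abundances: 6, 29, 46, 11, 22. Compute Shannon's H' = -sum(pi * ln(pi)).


Total N = 6 + 29 + 46 + 11 + 22 = 114
Per-species terms:
  p = 6/114 = 0.052632; ln(p) = -2.944431; p*ln(p) = 0.052632 * (-2.944431) = -0.154971
  p = 29/114 = 0.254386; ln(p) = -1.368902; p*ln(p) = 0.254386 * (-1.368902) = -0.348230
  p = 46/114 = 0.403509; ln(p) = -0.907556; p*ln(p) = 0.403509 * (-0.907556) = -0.366207
  p = 11/114 = 0.096491; ln(p) = -2.338306; p*ln(p) = 0.096491 * (-2.338306) = -0.225625
  p = 22/114 = 0.192982; ln(p) = -1.645158; p*ln(p) = 0.192982 * (-1.645158) = -0.317486
sum(p*ln(p)) = (-0.154971) + (-0.348230) + (-0.366207) + (-0.225625) + (-0.317486) = -1.412519
H' = -(-1.412519) = 1.412519 ≈ 1.4125

1.4125


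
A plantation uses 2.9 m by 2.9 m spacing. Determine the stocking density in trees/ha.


N = 10000 / 2.9^2 = 10000 / 8.41 = 1189.06 ≈ 1189 trees/ha

1189 trees/ha


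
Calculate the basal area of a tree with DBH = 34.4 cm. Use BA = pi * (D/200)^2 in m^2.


D/200 = 34.4/200 = 0.172 m
(D/200)^2 = 0.172^2 = 0.029584
BA = 3.141593 * 0.029584 = 0.0929409 ≈ 0.0929 m^2

0.0929 m^2


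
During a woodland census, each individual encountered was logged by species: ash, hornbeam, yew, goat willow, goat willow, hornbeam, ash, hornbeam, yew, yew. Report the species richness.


Total individuals logged = 10
Distinct species (count of individuals): ash (2), hornbeam (3), yew (3), goat willow (2)
Species richness = number of distinct species = 4

4


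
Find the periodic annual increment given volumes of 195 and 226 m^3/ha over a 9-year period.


PAI = (V2 - V1) / period = (226 - 195) / 9 = 31 / 9 = 3.4444 ≈ 3.44 m^3/ha/yr

3.44 m^3/ha/yr


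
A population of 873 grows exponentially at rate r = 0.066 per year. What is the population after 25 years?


r*t = 0.066 * 25 = 1.65
exp(1.65) = 5.20698
N = 873 * 5.20698 = 4545.69 ≈ 4546

4546


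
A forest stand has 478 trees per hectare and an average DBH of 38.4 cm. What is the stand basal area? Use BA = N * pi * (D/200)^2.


(D/200)^2 = (38.4/200)^2 = 0.192^2 = 0.036864
Individual BA = 3.141593 * 0.036864 = 0.115812 m^2
Stand BA = 478 * 0.115812 = 55.3581 ≈ 55.36 m^2/ha

55.36 m^2/ha


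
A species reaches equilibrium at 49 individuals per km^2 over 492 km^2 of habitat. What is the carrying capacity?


K = 49 * 492 = 24108 individuals

24108 individuals


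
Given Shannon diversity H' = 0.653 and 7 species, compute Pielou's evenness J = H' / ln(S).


ln(7) = 1.94591
J = H' / ln(S) = 0.653 / 1.94591 = 0.335576 ≈ 0.3356

0.3356


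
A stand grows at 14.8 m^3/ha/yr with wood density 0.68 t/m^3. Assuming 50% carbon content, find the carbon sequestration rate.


C = 14.8 * 0.68 * 0.5 = 5.032 ≈ 5.03 t C/ha/yr

5.03 t C/ha/yr


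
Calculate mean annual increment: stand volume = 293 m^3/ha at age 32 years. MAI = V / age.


MAI = 293 / 32 = 9.1563 ≈ 9.16 m^3/ha/yr

9.16 m^3/ha/yr


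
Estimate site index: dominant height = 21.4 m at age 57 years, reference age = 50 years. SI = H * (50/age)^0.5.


50/57 = 0.877193
(0.877193)^0.5 = 0.936586
SI = 21.4 * 0.936586 = 20.0429 ≈ 20.0 m

20.0 m


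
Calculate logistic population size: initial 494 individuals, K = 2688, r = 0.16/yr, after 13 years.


(K - N0)/N0 = (2688 - 494)/494 = 2194/494 = 4.44130
r*t = 0.16 * 13 = 2.08; exp(-2.08) = 0.124930
4.44130 * 0.124930 = 0.554852
1 + 0.554852 = 1.55485
N = 2688 / 1.55485 = 1728.78 ≈ 1729

1729


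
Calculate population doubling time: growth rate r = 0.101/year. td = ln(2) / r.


td = ln(2) / 0.101 = 0.693147 / 0.101 = 6.86284 ≈ 6.9 years

6.9 years


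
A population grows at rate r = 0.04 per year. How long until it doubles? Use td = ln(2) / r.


td = ln(2) / 0.04 = 0.693147 / 0.04 = 17.3287 ≈ 17.3 years

17.3 years


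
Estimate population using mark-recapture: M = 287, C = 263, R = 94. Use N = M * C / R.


N = M * C / R = 287 * 263 / 94 = 75481 / 94 = 802.99 ≈ 803

803 individuals


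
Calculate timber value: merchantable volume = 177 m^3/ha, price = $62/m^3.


Value = 177 * 62 = $10974/ha

$10974/ha


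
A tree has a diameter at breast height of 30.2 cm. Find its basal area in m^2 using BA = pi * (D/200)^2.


D/200 = 30.2/200 = 0.151 m
(D/200)^2 = 0.151^2 = 0.022801
BA = 3.141593 * 0.022801 = 0.0716315 ≈ 0.0716 m^2

0.0716 m^2


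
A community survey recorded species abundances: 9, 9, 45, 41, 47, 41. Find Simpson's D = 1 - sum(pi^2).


Total N = 9 + 9 + 45 + 41 + 47 + 41 = 192
Per-species terms:
  p = 9/192 = 0.046875; p^2 = 0.046875^2 = 0.002197
  p = 9/192 = 0.046875; p^2 = 0.046875^2 = 0.002197
  p = 45/192 = 0.234375; p^2 = 0.234375^2 = 0.054932
  p = 41/192 = 0.213542; p^2 = 0.213542^2 = 0.045600
  p = 47/192 = 0.244792; p^2 = 0.244792^2 = 0.059923
  p = 41/192 = 0.213542; p^2 = 0.213542^2 = 0.045600
sum(p^2) = 0.002197 + 0.002197 + 0.054932 + 0.045600 + 0.059923 + 0.045600 = 0.210449
D = 1 - 0.210449 = 0.789551 ≈ 0.7896

0.7896


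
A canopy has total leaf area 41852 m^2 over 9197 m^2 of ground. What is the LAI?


LAI = 41852 / 9197 = 4.5506 ≈ 4.55

4.55


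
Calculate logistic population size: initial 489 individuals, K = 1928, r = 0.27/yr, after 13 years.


(K - N0)/N0 = (1928 - 489)/489 = 1439/489 = 2.94274
r*t = 0.27 * 13 = 3.51; exp(-3.51) = 0.0298969
2.94274 * 0.0298969 = 0.0879788
1 + 0.0879788 = 1.08798
N = 1928 / 1.08798 = 1772.09 ≈ 1772

1772


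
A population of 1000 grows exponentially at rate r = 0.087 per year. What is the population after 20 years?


r*t = 0.087 * 20 = 1.74
exp(1.74) = 5.69734
N = 1000 * 5.69734 = 5697.34 ≈ 5697

5697


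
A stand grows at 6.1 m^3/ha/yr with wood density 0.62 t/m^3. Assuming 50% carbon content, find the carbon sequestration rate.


C = 6.1 * 0.62 * 0.5 = 1.891 ≈ 1.89 t C/ha/yr

1.89 t C/ha/yr


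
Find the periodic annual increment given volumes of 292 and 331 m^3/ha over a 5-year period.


PAI = (V2 - V1) / period = (331 - 292) / 5 = 39 / 5 = 7.80 m^3/ha/yr

7.80 m^3/ha/yr


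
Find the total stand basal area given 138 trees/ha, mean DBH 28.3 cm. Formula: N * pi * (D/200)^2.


(D/200)^2 = (28.3/200)^2 = 0.1415^2 = 0.02002225
Individual BA = 3.141593 * 0.02002225 = 0.0629018 m^2
Stand BA = 138 * 0.0629018 = 8.68045 ≈ 8.68 m^2/ha

8.68 m^2/ha


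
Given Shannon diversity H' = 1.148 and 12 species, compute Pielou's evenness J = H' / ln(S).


ln(12) = 2.48491
J = H' / ln(S) = 1.148 / 2.48491 = 0.461989 ≈ 0.4620

0.4620


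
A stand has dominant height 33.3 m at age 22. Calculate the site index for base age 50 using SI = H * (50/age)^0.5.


50/22 = 2.27273
(2.27273)^0.5 = 1.50756
SI = 33.3 * 1.50756 = 50.2017 ≈ 50.2 m

50.2 m


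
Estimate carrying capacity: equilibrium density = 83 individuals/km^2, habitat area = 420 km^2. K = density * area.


K = 83 * 420 = 34860 individuals

34860 individuals


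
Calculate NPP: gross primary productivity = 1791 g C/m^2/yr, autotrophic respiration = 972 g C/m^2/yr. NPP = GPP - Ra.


NPP = GPP - Ra = 1791 - 972 = 819 g C/m^2/yr

819 g C/m^2/yr


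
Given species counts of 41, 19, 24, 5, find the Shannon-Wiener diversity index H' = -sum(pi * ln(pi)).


Total N = 41 + 19 + 24 + 5 = 89
Per-species terms:
  p = 41/89 = 0.460674; ln(p) = -0.775065; p*ln(p) = 0.460674 * (-0.775065) = -0.357052
  p = 19/89 = 0.213483; ln(p) = -1.544198; p*ln(p) = 0.213483 * (-1.544198) = -0.329660
  p = 24/89 = 0.269663; ln(p) = -1.310582; p*ln(p) = 0.269663 * (-1.310582) = -0.353415
  p = 5/89 = 0.056180; ln(p) = -2.879194; p*ln(p) = 0.056180 * (-2.879194) = -0.161753
sum(p*ln(p)) = (-0.357052) + (-0.329660) + (-0.353415) + (-0.161753) = -1.201880
H' = -(-1.201880) = 1.201880 ≈ 1.2019

1.2019


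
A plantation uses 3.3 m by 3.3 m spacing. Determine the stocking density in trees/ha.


N = 10000 / 3.3^2 = 10000 / 10.89 = 918.274 ≈ 918 trees/ha

918 trees/ha


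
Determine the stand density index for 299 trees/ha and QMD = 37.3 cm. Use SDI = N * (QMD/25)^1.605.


QMD/25 = 37.3/25 = 1.492
(1.492)^1.605 = exp(1.605 * ln(1.492)) = exp(1.605 * 0.400118) = exp(0.642189) = 1.90064
SDI = 299 * 1.90064 = 568.291 ≈ 568

568


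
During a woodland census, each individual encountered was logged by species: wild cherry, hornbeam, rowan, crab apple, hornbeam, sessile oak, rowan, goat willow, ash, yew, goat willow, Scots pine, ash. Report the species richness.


Total individuals logged = 13
Distinct species (count of individuals): wild cherry (1), hornbeam (2), rowan (2), crab apple (1), sessile oak (1), goat willow (2), ash (2), yew (1), Scots pine (1)
Species richness = number of distinct species = 9

9


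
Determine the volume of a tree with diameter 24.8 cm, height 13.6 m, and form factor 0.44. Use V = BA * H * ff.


(D/200)^2 = (24.8/200)^2 = 0.124^2 = 0.015376
BA = 3.141593 * 0.015376 = 0.0483051 m^2
V = 0.0483051 * 13.6 * 0.44 = 0.289058 ≈ 0.289 m^3

0.289 m^3


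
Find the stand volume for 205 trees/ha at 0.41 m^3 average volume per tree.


V_stand = 205 * 0.41 = 84.05 ≈ 84.1 m^3/ha

84.1 m^3/ha


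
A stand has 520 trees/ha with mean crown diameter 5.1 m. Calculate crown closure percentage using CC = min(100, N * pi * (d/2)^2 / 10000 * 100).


(d/2)^2 = (5.1/2)^2 = 2.55^2 = 6.5025
Crown area = 3.141593 * 6.5025 = 20.4282 m^2
N * area / 10000 * 100 = 520 * 20.4282 / 10000 * 100 = 106.227
CC = min(100, 106.227) = 100%

100%


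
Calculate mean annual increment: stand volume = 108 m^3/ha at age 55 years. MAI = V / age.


MAI = 108 / 55 = 1.9636 ≈ 1.96 m^3/ha/yr

1.96 m^3/ha/yr


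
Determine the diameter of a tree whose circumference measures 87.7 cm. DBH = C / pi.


DBH = C / pi = 87.7 / 3.141593 = 27.9158 ≈ 27.92 cm

27.92 cm


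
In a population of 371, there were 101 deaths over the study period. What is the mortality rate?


Mortality rate = 101 / 371 = 0.272237 ≈ 0.2722

0.2722


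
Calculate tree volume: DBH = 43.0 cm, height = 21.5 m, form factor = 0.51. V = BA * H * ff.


(D/200)^2 = (43.0/200)^2 = 0.215^2 = 0.046225
BA = 3.141593 * 0.046225 = 0.145220 m^2
V = 0.145220 * 21.5 * 0.51 = 1.59234 ≈ 1.592 m^3

1.592 m^3


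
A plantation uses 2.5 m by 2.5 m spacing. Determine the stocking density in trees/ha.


N = 10000 / 2.5^2 = 10000 / 6.25 = 1600.00 ≈ 1600 trees/ha

1600 trees/ha


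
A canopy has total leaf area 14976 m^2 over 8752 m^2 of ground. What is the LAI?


LAI = 14976 / 8752 = 1.7112 ≈ 1.71

1.71


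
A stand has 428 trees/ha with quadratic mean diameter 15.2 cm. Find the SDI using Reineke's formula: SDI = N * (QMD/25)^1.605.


QMD/25 = 15.2/25 = 0.608
(0.608)^1.605 = exp(1.605 * ln(0.608)) = exp(1.605 * (-0.497580)) = exp(-0.798616) = 0.449951
SDI = 428 * 0.449951 = 192.579 ≈ 193

193


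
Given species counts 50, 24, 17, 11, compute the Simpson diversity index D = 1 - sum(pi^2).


Total N = 50 + 24 + 17 + 11 = 102
Per-species terms:
  p = 50/102 = 0.490196; p^2 = 0.490196^2 = 0.240292
  p = 24/102 = 0.235294; p^2 = 0.235294^2 = 0.055363
  p = 17/102 = 0.166667; p^2 = 0.166667^2 = 0.027778
  p = 11/102 = 0.107843; p^2 = 0.107843^2 = 0.011630
sum(p^2) = 0.240292 + 0.055363 + 0.027778 + 0.011630 = 0.335063
D = 1 - 0.335063 = 0.664937 ≈ 0.6649

0.6649


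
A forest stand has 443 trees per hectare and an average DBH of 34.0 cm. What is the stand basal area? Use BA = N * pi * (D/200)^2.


(D/200)^2 = (34.0/200)^2 = 0.17^2 = 0.0289
Individual BA = 3.141593 * 0.0289 = 0.0907920 m^2
Stand BA = 443 * 0.0907920 = 40.2209 ≈ 40.22 m^2/ha

40.22 m^2/ha


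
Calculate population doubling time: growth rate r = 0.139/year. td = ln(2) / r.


td = ln(2) / 0.139 = 0.693147 / 0.139 = 4.98667 ≈ 5.0 years

5.0 years


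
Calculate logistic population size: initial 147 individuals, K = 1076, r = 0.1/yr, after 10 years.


(K - N0)/N0 = (1076 - 147)/147 = 929/147 = 6.31973
r*t = 0.1 * 10 = 1; exp(-1) = 0.367879
6.31973 * 0.367879 = 2.32490
1 + 2.32490 = 3.32490
N = 1076 / 3.32490 = 323.619 ≈ 324

324


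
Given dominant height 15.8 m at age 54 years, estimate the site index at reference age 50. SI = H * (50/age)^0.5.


50/54 = 0.925926
(0.925926)^0.5 = 0.962250
SI = 15.8 * 0.962250 = 15.2036 ≈ 15.2 m

15.2 m


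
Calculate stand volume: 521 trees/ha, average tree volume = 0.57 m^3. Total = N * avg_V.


V_stand = 521 * 0.57 = 296.97 ≈ 297.0 m^3/ha

297.0 m^3/ha


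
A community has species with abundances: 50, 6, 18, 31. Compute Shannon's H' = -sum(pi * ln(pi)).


Total N = 50 + 6 + 18 + 31 = 105
Per-species terms:
  p = 50/105 = 0.476190; ln(p) = -0.741938; p*ln(p) = 0.476190 * (-0.741938) = -0.353303
  p = 6/105 = 0.057143; ln(p) = -2.862198; p*ln(p) = 0.057143 * (-2.862198) = -0.163555
  p = 18/105 = 0.171429; ln(p) = -1.763586; p*ln(p) = 0.171429 * (-1.763586) = -0.302330
  p = 31/105 = 0.295238; ln(p) = -1.219973; p*ln(p) = 0.295238 * (-1.219973) = -0.360182
sum(p*ln(p)) = (-0.353303) + (-0.163555) + (-0.302330) + (-0.360182) = -1.179370
H' = -(-1.179370) = 1.179370 ≈ 1.1794

1.1794


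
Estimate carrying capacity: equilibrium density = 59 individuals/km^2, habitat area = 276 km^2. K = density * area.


K = 59 * 276 = 16284 individuals

16284 individuals


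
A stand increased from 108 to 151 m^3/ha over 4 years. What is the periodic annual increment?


PAI = (V2 - V1) / period = (151 - 108) / 4 = 43 / 4 = 10.75 m^3/ha/yr

10.75 m^3/ha/yr


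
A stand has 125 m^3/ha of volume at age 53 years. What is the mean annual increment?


MAI = 125 / 53 = 2.3585 ≈ 2.36 m^3/ha/yr

2.36 m^3/ha/yr


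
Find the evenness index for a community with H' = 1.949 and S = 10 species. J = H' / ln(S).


ln(10) = 2.30259
J = H' / ln(S) = 1.949 / 2.30259 = 0.846438 ≈ 0.8464

0.8464


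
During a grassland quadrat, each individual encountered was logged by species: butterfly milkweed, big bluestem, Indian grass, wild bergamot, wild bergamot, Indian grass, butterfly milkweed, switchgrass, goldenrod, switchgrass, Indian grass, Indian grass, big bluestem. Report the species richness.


Total individuals logged = 13
Distinct species (count of individuals): butterfly milkweed (2), big bluestem (2), Indian grass (4), wild bergamot (2), switchgrass (2), goldenrod (1)
Species richness = number of distinct species = 6

6


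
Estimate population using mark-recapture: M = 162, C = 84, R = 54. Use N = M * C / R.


N = M * C / R = 162 * 84 / 54 = 13608 / 54 = 252

252 individuals


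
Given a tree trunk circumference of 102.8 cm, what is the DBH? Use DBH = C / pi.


DBH = C / pi = 102.8 / 3.141593 = 32.7223 ≈ 32.72 cm

32.72 cm


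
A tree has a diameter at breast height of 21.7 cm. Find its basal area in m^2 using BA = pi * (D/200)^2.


D/200 = 21.7/200 = 0.1085 m
(D/200)^2 = 0.1085^2 = 0.01177225
BA = 3.141593 * 0.01177225 = 0.0369836 ≈ 0.0370 m^2

0.0370 m^2


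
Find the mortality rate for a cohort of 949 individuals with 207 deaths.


Mortality rate = 207 / 949 = 0.218124 ≈ 0.2181

0.2181
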